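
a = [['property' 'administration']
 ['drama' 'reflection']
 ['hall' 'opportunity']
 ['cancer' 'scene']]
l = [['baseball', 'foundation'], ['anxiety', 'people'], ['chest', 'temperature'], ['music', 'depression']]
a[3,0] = 'cancer'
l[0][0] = 'baseball'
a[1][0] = 'drama'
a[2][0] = 'hall'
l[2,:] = ['chest', 'temperature']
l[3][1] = 'depression'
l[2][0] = 'chest'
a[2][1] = 'opportunity'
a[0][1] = 'administration'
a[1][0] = 'drama'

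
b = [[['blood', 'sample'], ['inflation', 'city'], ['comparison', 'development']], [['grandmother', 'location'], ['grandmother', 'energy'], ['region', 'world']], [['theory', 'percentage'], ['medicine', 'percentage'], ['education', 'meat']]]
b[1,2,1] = 'world'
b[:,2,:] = [['comparison', 'development'], ['region', 'world'], ['education', 'meat']]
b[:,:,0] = [['blood', 'inflation', 'comparison'], ['grandmother', 'grandmother', 'region'], ['theory', 'medicine', 'education']]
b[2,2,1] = 'meat'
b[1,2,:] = ['region', 'world']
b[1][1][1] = 'energy'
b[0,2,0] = 'comparison'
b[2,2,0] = 'education'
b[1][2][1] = 'world'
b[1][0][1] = 'location'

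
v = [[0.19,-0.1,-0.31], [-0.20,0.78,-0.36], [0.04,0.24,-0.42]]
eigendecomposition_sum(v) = [[0.07, -0.2, 0.04], [-0.26, 0.72, -0.15], [-0.05, 0.14, -0.03]] + [[0.06,0.03,-0.06], [0.03,0.01,-0.03], [0.02,0.01,-0.02]] + [[0.06, 0.07, -0.29], [0.04, 0.05, -0.18], [0.07, 0.09, -0.37]]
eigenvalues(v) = [0.77, 0.06, -0.27]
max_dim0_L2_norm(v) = 0.82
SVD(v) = [[0.06, -0.80, -0.60], [0.9, 0.3, -0.32], [0.43, -0.52, 0.73]] @ diag([0.9678857621520248, 0.46728771885136056, 0.025285158375740562]) @ [[-0.16,0.83,-0.54], [-0.50,0.41,0.77], [-0.85,-0.39,-0.35]]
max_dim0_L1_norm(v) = 1.12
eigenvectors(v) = [[-0.26, 0.89, 0.57], [0.95, 0.38, 0.36], [0.18, 0.26, 0.74]]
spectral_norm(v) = 0.97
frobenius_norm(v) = 1.08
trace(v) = 0.55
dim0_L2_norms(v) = [0.28, 0.82, 0.63]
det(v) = -0.01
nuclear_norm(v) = 1.46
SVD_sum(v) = [[-0.01,0.05,-0.03],[-0.14,0.72,-0.47],[-0.07,0.35,-0.23]] + [[0.19, -0.15, -0.29],  [-0.07, 0.06, 0.11],  [0.12, -0.10, -0.19]] + [[0.01, 0.01, 0.01], [0.01, 0.0, 0.00], [-0.02, -0.01, -0.01]]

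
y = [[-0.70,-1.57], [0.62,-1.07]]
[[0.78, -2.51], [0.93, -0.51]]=y@ [[0.36,1.10], [-0.66,1.11]]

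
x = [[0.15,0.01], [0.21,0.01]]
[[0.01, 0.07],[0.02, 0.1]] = x @[[0.11,0.46], [-0.26,0.27]]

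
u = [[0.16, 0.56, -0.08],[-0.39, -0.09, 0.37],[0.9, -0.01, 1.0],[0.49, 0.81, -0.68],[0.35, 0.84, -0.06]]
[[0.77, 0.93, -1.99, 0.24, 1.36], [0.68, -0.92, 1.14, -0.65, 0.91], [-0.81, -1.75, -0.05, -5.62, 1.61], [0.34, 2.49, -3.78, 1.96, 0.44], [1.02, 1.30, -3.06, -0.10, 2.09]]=u @ [[-1.59, 0.22, -1.23, -2.03, -0.79], [1.92, 1.32, -3.06, 0.46, 2.99], [0.64, -1.93, 1.03, -3.79, 2.35]]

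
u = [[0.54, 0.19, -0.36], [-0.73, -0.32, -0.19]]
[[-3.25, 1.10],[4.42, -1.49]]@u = [[-2.56, -0.97, 0.96], [3.47, 1.32, -1.31]]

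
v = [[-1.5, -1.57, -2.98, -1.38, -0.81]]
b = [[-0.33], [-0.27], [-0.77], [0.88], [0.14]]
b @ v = [[0.5, 0.52, 0.98, 0.46, 0.27], [0.40, 0.42, 0.80, 0.37, 0.22], [1.16, 1.21, 2.29, 1.06, 0.62], [-1.32, -1.38, -2.62, -1.21, -0.71], [-0.21, -0.22, -0.42, -0.19, -0.11]]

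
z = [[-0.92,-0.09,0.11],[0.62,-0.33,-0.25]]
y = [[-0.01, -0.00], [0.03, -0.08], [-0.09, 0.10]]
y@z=[[0.01, 0.0, -0.0], [-0.08, 0.02, 0.02], [0.14, -0.02, -0.03]]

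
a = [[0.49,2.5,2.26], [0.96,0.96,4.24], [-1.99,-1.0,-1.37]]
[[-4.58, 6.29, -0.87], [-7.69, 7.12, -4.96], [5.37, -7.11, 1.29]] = a@[[-1.61, 2.34, -0.18], [-0.26, 1.28, 0.89], [-1.39, 0.86, -1.33]]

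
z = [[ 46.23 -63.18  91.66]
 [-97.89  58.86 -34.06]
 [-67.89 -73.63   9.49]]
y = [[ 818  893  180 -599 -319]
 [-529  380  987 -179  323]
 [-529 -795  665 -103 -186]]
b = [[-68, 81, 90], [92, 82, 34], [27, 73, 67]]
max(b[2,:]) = 73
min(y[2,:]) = -795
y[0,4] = -319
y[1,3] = -179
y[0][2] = 180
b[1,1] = 82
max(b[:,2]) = 90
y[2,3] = -103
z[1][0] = -97.89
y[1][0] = -529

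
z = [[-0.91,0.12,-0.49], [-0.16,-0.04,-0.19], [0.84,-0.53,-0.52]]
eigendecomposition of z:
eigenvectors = [[(0.16-0.61j), (0.16+0.61j), 0.32+0.00j], [-0.03-0.17j, (-0.03+0.17j), 0.87+0.00j], [-0.76+0.00j, -0.76-0.00j, (-0.38+0j)]]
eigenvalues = [(-0.73+0.55j), (-0.73-0.55j), (-0.02+0j)]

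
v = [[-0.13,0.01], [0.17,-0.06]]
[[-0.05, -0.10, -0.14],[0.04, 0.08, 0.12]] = v @ [[0.43, 0.8, 1.19], [0.47, 0.88, 1.32]]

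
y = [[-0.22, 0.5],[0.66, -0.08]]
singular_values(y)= [0.75, 0.41]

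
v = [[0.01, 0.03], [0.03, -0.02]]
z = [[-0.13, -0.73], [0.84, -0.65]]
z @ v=[[-0.02, 0.01], [-0.01, 0.04]]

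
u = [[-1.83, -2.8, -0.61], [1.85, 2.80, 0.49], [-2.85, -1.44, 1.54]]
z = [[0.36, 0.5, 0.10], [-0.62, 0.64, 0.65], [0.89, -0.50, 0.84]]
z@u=[[-0.02, 0.25, 0.18],[0.47, 2.59, 1.69],[-4.95, -5.10, 0.51]]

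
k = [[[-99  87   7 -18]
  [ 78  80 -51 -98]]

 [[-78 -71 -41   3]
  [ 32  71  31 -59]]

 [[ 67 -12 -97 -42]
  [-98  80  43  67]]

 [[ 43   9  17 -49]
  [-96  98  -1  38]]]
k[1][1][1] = 71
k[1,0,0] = -78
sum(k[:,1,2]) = 22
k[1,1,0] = 32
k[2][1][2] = 43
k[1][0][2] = -41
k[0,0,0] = -99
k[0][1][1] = 80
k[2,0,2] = -97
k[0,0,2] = 7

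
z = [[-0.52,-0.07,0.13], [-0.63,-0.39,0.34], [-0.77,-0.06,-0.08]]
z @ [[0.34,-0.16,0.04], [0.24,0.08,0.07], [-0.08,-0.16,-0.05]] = [[-0.2, 0.06, -0.03],[-0.34, 0.02, -0.07],[-0.27, 0.13, -0.03]]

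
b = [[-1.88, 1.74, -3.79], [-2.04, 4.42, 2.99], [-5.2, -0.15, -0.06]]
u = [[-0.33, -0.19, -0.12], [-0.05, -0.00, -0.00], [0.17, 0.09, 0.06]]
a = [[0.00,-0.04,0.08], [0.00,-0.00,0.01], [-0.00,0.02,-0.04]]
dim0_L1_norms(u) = [0.55, 0.28, 0.18]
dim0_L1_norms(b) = [9.12, 6.31, 6.84]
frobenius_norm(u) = 0.45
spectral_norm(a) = 0.10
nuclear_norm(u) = 0.48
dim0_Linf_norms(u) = [0.33, 0.19, 0.12]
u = a @ b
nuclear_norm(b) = 15.11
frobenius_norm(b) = 8.98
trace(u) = -0.27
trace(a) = -0.04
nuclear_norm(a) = 0.10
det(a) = 0.00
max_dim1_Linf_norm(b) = 5.2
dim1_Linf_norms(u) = [0.33, 0.05, 0.17]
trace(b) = 2.48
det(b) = -115.88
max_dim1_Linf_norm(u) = 0.33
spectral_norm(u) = 0.45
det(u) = -0.00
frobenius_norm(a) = 0.10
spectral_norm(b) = 6.48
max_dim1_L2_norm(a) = 0.09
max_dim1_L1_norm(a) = 0.12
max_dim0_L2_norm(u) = 0.37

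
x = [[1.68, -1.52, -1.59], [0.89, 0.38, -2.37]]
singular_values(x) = [3.44, 1.55]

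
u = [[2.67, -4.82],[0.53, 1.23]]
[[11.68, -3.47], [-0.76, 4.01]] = u @ [[1.83,2.58], [-1.41,2.15]]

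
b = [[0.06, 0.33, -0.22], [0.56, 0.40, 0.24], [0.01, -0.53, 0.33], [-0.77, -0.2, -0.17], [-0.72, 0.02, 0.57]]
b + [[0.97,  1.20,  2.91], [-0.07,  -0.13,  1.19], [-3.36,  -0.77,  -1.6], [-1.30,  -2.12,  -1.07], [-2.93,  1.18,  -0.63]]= [[1.03, 1.53, 2.69], [0.49, 0.27, 1.43], [-3.35, -1.3, -1.27], [-2.07, -2.32, -1.24], [-3.65, 1.2, -0.06]]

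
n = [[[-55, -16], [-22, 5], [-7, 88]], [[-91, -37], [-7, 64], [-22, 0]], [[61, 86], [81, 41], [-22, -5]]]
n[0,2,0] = -7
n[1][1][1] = 64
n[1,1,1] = 64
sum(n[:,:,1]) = 226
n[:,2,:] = [[-7, 88], [-22, 0], [-22, -5]]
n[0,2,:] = [-7, 88]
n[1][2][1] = 0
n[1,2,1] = 0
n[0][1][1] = 5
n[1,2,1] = 0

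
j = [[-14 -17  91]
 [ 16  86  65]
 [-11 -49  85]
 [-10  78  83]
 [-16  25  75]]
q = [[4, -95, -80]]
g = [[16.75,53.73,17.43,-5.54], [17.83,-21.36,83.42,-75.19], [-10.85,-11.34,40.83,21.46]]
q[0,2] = -80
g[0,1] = 53.73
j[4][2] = 75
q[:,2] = [-80]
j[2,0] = -11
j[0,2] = 91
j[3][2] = 83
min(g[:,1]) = -21.36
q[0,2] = -80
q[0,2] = -80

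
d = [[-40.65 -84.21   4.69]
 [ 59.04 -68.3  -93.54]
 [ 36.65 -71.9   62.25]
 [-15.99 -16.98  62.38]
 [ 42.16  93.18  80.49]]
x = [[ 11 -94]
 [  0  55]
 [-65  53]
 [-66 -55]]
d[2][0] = 36.65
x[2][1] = 53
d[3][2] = 62.38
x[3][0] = -66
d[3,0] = -15.99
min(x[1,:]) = 0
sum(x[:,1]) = -41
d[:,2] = [4.69, -93.54, 62.25, 62.38, 80.49]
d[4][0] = 42.16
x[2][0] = -65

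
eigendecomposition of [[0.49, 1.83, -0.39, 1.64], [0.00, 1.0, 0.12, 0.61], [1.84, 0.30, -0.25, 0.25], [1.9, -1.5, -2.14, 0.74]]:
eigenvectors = [[0.34+0.00j, (0.6+0j), (0.6-0j), (0.07+0j)], [(0.23+0j), (0.24-0.07j), (0.24+0.07j), (-0.46+0j)], [-0.53+0.00j, 0.50-0.27j, (0.5+0.27j), 0.61+0.00j], [-0.74+0.00j, (0.26+0.44j), 0.26-0.44j, 0.64+0.00j]]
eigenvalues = [(-1.21+0j), (1.59+1.17j), (1.59-1.17j), (-0+0j)]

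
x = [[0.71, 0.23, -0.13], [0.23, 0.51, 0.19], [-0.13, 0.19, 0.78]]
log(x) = [[-0.45, 0.46, -0.25], [0.46, -0.85, 0.38], [-0.25, 0.38, -0.33]]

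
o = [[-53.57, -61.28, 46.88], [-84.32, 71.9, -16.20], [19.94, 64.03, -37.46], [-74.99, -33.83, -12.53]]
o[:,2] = [46.88, -16.2, -37.46, -12.53]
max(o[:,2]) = 46.88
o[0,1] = -61.28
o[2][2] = -37.46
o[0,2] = 46.88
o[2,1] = 64.03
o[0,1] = -61.28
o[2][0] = 19.94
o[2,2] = -37.46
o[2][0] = 19.94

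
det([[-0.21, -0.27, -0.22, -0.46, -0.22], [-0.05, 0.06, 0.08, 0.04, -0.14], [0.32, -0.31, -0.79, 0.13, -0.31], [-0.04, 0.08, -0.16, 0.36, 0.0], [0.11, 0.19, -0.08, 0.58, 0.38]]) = 0.000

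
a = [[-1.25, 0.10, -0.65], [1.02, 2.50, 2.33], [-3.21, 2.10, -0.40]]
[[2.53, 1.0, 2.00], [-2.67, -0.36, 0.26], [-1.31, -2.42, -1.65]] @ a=[[-8.56, 6.95, -0.11],[2.14, -0.62, 0.79],[4.47, -9.65, -4.13]]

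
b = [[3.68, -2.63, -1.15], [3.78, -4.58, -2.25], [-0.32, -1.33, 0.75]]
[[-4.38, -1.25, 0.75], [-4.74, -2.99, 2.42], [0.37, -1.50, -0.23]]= b@[[-1.11, 0.32, -0.33],  [0.06, 0.98, -0.31],  [0.12, -0.13, -1.0]]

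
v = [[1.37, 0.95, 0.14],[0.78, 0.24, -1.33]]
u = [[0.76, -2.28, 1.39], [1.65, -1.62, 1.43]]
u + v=[[2.13,-1.33,1.53], [2.43,-1.38,0.1]]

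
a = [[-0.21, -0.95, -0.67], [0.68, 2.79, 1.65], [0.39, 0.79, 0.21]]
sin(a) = [[0.05, -0.01, -0.17], [-0.07, 0.12, 0.22], [0.21, 0.15, -0.13]]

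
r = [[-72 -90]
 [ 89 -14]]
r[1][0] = 89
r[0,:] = [-72, -90]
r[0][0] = -72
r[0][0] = -72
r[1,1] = -14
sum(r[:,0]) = 17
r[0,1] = -90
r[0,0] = -72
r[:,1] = [-90, -14]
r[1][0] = 89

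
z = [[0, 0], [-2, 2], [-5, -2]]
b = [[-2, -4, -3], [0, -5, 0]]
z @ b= [[0, 0, 0], [4, -2, 6], [10, 30, 15]]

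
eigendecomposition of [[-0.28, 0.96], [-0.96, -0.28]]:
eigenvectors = [[(0.71+0j), (0.71-0j)], [0.00+0.71j, 0.00-0.71j]]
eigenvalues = [(-0.28+0.96j), (-0.28-0.96j)]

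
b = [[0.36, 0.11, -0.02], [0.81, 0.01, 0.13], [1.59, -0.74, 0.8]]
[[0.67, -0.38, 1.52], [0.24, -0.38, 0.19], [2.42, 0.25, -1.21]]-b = [[0.31, -0.49, 1.54], [-0.57, -0.39, 0.06], [0.83, 0.99, -2.01]]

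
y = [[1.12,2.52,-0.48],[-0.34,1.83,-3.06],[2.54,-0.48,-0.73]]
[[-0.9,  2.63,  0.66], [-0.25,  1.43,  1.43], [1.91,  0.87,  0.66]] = y@[[0.52, 0.49, 0.16],[-0.66, 0.82, 0.11],[-0.37, -0.03, -0.42]]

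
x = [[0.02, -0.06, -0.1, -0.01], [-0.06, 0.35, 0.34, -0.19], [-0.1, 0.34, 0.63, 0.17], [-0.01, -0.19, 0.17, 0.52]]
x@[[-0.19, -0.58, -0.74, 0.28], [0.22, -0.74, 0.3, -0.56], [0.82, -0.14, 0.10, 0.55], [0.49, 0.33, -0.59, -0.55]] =[[-0.10, 0.04, -0.04, -0.01], [0.27, -0.33, 0.3, 0.08], [0.69, -0.23, 0.14, 0.03], [0.35, 0.29, -0.34, -0.09]]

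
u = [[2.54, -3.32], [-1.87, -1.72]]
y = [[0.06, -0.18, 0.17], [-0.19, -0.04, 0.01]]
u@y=[[0.78, -0.32, 0.40],[0.21, 0.41, -0.34]]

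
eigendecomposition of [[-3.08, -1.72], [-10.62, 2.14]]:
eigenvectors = [[-0.58, 0.22], [-0.81, -0.98]]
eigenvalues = [-5.48, 4.54]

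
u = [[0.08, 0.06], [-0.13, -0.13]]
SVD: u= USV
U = [[-0.48, 0.88],[0.88, 0.48]]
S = [0.21, 0.01]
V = [[-0.73,-0.68], [0.68,-0.73]]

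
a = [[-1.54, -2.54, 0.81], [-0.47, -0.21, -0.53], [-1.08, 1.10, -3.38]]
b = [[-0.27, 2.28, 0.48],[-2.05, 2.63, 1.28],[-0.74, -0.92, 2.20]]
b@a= [[-1.17, 0.74, -3.05], [0.54, 6.06, -7.38], [-0.80, 4.49, -7.55]]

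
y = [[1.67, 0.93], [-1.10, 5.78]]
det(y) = 10.676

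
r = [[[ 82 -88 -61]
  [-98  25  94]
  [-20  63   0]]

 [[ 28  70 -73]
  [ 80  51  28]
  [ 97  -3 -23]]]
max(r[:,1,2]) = 94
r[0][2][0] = -20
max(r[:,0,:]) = 82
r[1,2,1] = -3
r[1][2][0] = 97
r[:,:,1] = [[-88, 25, 63], [70, 51, -3]]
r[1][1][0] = 80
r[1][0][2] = -73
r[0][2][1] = 63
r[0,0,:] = [82, -88, -61]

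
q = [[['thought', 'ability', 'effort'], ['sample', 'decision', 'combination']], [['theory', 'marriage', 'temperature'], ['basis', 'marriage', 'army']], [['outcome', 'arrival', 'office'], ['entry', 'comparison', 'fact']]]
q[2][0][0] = 'outcome'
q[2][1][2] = 'fact'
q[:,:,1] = [['ability', 'decision'], ['marriage', 'marriage'], ['arrival', 'comparison']]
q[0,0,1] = 'ability'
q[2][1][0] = 'entry'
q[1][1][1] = 'marriage'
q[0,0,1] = 'ability'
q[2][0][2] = 'office'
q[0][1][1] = 'decision'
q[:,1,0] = ['sample', 'basis', 'entry']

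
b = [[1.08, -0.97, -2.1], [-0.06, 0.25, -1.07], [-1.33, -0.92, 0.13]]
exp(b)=[[6.44, -1.03, -5.43], [1.38, 1.72, -2.23], [-4.11, -0.60, 4.49]]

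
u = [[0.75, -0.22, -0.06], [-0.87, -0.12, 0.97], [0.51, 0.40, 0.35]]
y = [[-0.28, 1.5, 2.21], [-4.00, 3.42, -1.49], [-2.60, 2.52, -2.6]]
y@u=[[-0.39, 0.77, 2.25], [-6.74, -0.13, 3.04], [-5.47, -0.77, 1.69]]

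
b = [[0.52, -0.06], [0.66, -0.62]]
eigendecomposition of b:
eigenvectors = [[0.86,  0.05], [0.51,  1.0]]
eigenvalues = [0.48, -0.58]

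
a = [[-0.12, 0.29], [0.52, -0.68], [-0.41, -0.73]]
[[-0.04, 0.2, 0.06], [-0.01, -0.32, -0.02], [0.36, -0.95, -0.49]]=a@ [[-0.38, 0.63, 0.49], [-0.28, 0.95, 0.4]]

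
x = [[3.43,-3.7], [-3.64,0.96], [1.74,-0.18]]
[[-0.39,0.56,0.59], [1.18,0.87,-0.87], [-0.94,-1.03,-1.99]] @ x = [[-2.35,1.87], [-0.63,-3.37], [-2.94,2.85]]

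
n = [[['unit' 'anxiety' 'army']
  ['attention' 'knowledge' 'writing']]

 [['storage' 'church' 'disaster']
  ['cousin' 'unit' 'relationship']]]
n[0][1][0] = 'attention'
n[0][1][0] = 'attention'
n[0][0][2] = 'army'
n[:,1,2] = ['writing', 'relationship']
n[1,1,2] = 'relationship'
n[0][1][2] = 'writing'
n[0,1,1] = 'knowledge'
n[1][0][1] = 'church'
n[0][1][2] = 'writing'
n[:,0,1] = ['anxiety', 'church']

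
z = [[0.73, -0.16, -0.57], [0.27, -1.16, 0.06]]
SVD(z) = [[0.44, 0.90], [0.9, -0.44]] @ diag([1.2622227257955052, 0.8439749939929291]) @ [[0.45, -0.88, -0.16], [0.64, 0.44, -0.64]]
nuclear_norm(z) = 2.11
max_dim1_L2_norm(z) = 1.19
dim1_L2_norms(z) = [0.94, 1.19]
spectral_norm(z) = 1.26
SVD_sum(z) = [[0.25, -0.49, -0.09], [0.51, -1.0, -0.18]] + [[0.48, 0.33, -0.48], [-0.24, -0.16, 0.24]]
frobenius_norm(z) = 1.52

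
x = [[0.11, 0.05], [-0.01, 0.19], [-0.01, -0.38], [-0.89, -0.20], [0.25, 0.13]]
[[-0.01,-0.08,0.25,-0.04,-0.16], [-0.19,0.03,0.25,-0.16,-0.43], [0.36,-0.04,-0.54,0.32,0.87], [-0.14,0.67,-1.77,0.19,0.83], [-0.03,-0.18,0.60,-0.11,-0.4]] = x @ [[0.37,  -0.78,  1.68,  -0.02,  -0.42], [-0.97,  0.12,  1.38,  -0.84,  -2.29]]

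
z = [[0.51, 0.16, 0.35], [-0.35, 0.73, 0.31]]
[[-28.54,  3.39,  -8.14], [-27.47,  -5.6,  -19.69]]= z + [[-29.05, 3.23, -8.49], [-27.12, -6.33, -20.00]]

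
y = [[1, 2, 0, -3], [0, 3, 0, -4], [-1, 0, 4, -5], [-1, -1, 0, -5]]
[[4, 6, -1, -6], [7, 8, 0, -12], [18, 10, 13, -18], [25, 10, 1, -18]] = y @[[-2, 0, -1, 3], [-3, 0, 0, 0], [-1, 0, 3, 0], [-4, -2, 0, 3]]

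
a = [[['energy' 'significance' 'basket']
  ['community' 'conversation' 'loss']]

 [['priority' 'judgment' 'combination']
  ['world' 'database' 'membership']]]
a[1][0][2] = 'combination'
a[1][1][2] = 'membership'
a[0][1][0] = 'community'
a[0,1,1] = 'conversation'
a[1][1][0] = 'world'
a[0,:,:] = [['energy', 'significance', 'basket'], ['community', 'conversation', 'loss']]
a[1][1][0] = 'world'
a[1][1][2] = 'membership'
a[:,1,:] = [['community', 'conversation', 'loss'], ['world', 'database', 'membership']]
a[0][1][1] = 'conversation'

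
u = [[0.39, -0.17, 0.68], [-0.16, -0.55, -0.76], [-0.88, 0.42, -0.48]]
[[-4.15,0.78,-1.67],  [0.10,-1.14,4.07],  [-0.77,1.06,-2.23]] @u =[[-0.27, -0.42, -2.61], [-3.36, 2.32, -1.02], [1.49, -1.39, -0.26]]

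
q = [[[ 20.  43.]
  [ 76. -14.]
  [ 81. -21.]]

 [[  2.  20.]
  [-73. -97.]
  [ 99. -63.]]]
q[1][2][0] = 99.0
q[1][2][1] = -63.0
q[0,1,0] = 76.0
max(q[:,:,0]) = 99.0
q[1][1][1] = -97.0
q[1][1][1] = -97.0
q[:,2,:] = [[81.0, -21.0], [99.0, -63.0]]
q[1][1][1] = -97.0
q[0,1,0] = 76.0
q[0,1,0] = 76.0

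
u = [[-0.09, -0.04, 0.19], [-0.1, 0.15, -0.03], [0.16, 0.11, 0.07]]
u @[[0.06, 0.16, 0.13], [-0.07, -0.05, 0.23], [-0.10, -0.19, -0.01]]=[[-0.02, -0.05, -0.02], [-0.01, -0.02, 0.02], [-0.01, 0.01, 0.05]]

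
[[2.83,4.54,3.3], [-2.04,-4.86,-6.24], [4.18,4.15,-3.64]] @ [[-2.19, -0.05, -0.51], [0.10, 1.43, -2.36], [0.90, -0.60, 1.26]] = [[-2.77, 4.37, -8.0],[-1.63, -3.1, 4.65],[-12.02, 7.91, -16.51]]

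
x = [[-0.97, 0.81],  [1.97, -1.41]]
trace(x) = -2.38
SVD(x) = [[-0.46,0.89],[0.89,0.46]] @ diag([2.7311226134830795, 0.08348215450833392]) @ [[0.80, -0.59], [0.59, 0.8]]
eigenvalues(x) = [0.09, -2.47]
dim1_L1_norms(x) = [1.78, 3.38]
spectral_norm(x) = 2.73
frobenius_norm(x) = 2.73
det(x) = -0.23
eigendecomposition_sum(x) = [[0.05, 0.03], [0.07, 0.04]] + [[-1.02, 0.78], [1.90, -1.45]]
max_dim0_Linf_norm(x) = 1.97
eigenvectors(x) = [[0.61, -0.47], [0.8, 0.88]]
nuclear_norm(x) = 2.81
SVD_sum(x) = [[-1.01, 0.75], [1.95, -1.44]] + [[0.04, 0.06],[0.02, 0.03]]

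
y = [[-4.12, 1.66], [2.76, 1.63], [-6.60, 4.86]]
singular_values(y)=[9.39, 3.0]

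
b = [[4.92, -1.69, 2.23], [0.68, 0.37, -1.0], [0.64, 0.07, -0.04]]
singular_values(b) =[5.68, 1.31, 0.12]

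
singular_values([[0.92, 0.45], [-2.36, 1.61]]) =[2.91, 0.88]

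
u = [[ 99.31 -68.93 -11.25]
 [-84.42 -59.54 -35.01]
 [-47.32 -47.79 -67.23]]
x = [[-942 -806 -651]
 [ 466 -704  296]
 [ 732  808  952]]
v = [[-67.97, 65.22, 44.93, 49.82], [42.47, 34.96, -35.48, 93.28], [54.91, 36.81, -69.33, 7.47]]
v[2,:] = [54.91, 36.81, -69.33, 7.47]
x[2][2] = 952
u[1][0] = -84.42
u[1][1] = -59.54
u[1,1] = -59.54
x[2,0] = 732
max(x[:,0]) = 732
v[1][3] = 93.28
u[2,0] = -47.32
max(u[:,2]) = -11.25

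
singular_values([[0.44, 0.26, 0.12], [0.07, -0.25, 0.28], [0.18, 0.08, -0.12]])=[0.55, 0.39, 0.11]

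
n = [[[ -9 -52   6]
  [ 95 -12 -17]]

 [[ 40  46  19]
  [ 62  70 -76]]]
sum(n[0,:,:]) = 11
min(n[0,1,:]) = -17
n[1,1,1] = 70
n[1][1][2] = -76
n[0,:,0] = [-9, 95]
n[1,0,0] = 40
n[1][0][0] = 40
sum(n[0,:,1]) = -64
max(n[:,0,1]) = 46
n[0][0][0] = -9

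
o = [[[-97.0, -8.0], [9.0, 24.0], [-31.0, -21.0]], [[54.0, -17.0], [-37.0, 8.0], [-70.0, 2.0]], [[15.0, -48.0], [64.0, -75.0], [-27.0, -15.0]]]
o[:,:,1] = [[-8.0, 24.0, -21.0], [-17.0, 8.0, 2.0], [-48.0, -75.0, -15.0]]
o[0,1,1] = 24.0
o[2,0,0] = 15.0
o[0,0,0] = -97.0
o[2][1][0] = 64.0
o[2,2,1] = -15.0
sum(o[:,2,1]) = -34.0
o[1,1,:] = [-37.0, 8.0]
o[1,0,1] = -17.0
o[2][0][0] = 15.0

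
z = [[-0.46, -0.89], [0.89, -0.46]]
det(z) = 1.00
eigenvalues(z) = [(-0.46+0.89j), (-0.46-0.89j)]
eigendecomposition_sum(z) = [[(-0.23+0.44j),(-0.44-0.23j)], [0.44+0.23j,-0.23+0.44j]] + [[(-0.23-0.44j), (-0.44+0.23j)], [0.44-0.23j, (-0.23-0.44j)]]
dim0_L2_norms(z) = [1.0, 1.0]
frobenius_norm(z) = 1.42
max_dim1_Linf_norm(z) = 0.89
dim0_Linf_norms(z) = [0.89, 0.89]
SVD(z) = [[-0.46, 0.89],  [0.89, 0.46]] @ diag([1.0018482919085105, 1.0018482919085105]) @ [[1.00, 0.00],  [-0.00, -1.00]]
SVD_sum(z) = [[-0.46, 0.00], [0.89, 0.00]] + [[0.00, -0.89], [0.00, -0.46]]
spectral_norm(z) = 1.00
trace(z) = -0.92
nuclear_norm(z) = 2.00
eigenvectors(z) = [[0.71+0.00j, 0.71-0.00j], [-0.71j, 0.71j]]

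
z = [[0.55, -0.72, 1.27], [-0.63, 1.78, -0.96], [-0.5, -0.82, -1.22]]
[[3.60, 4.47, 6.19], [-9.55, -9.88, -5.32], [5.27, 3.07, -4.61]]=z@[[-1.63, 2.53, -2.40], [-5.81, -4.82, -0.93], [0.25, -0.31, 5.39]]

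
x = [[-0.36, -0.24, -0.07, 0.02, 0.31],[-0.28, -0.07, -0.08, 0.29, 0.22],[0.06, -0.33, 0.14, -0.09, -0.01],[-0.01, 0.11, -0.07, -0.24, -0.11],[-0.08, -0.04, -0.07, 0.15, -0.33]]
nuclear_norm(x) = 1.77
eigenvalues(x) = [(0.3+0j), 0j, (-0.44+0.2j), (-0.44-0.2j), (-0.29+0j)]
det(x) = -0.00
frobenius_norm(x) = 0.94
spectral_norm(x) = 0.70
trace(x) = -0.86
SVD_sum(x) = [[-0.31, -0.19, -0.05, 0.17, 0.31], [-0.26, -0.16, -0.04, 0.14, 0.27], [-0.02, -0.01, -0.00, 0.01, 0.02], [0.11, 0.07, 0.02, -0.06, -0.11], [0.05, 0.03, 0.01, -0.03, -0.05]] + [[0.03, -0.05, 0.03, -0.07, 0.04], [-0.05, 0.09, -0.06, 0.11, -0.06], [0.08, -0.15, 0.1, -0.19, 0.1], [0.01, -0.02, 0.01, -0.02, 0.01], [-0.06, 0.12, -0.08, 0.16, -0.09]] + [[0.00, 0.01, -0.0, -0.0, 0.01], [-0.0, -0.00, 0.0, 0.00, -0.00], [-0.00, -0.17, 0.04, 0.07, -0.14], [0.00, 0.07, -0.02, -0.03, 0.06], [-0.00, -0.19, 0.04, 0.08, -0.16]] + [[-0.08, -0.01, -0.05, -0.08, -0.05], [0.03, 0.0, 0.02, 0.03, 0.02], [0.01, 0.00, 0.01, 0.01, 0.01], [-0.13, -0.01, -0.08, -0.13, -0.07], [-0.06, -0.00, -0.04, -0.06, -0.04]] + [[0.00, -0.00, -0.0, 0.0, 0.0],[-0.0, 0.0, 0.00, -0.00, -0.0],[-0.0, 0.0, 0.00, -0.00, -0.0],[-0.0, 0.0, 0.0, -0.0, -0.0],[0.0, -0.00, -0.0, 0.00, 0.0]]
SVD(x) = [[-0.73, -0.24, -0.03, 0.48, -0.42], [-0.62, 0.41, 0.01, -0.18, 0.64], [-0.05, -0.67, 0.65, -0.06, 0.36], [0.25, -0.08, -0.27, 0.77, 0.52], [0.12, 0.56, 0.71, 0.37, -0.15]] @ diag([0.6987429059750682, 0.4274657614371549, 0.36801933033879336, 0.2752953639305156, 0.002368384221567919]) @ [[0.60, 0.37, 0.1, -0.33, -0.61], [-0.27, 0.51, -0.34, 0.65, -0.36], [-0.02, -0.72, 0.17, 0.31, -0.6], [-0.6, -0.05, -0.39, -0.60, -0.35], [-0.45, 0.28, 0.83, -0.04, -0.12]]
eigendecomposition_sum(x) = [[(-0+0j),0j,-0.00+0.00j,0.00-0.00j,0.00-0.00j], [-0.06+0.00j,0.12+0.00j,(-0.07+0j),0.07-0.00j,0.00-0.00j], [0.13-0.00j,-0.27-0.00j,0.15+0.00j,(-0.17+0j),(-0+0j)], [(-0.03+0j),(0.05+0j),-0.03+0.00j,(0.03-0j),-0j], [(-0.02+0j),(0.03+0j),-0.02+0.00j,(0.02-0j),0.00-0.00j]] + [[0.00-0.00j,-0.00-0.00j,-0.00+0.00j,-0.00+0.00j,0.00+0.00j], [-0.00+0.00j,0j,0j,-0j,-0.00+0.00j], [-0.00+0.00j,0.00+0.00j,0j,-0j,(-0+0j)], [0.00-0.00j,-0.00-0.00j,-0.00+0.00j,(-0+0j),0j], [0.00-0.00j,(-0-0j),(-0+0j),(-0+0j),0j]] + [[(-0.13-0.07j), -0.12-0.03j, (-0.01+0.02j), (0.17-0.06j), (0.1+0.38j)], [-0.11-0.04j, -0.09-0.01j, -0.00+0.02j, (0.13-0.06j), 0.10+0.29j], [(-0.03-0.03j), -0.03-0.02j, -0.00+0.01j, (0.05-0j), -0.01+0.12j], [(0.04-0.01j), 0.03-0.02j, (-0-0.01j), -0.03+0.04j, (-0.09-0.07j)], [-0.02-0.11j, (-0.04-0.08j), (-0.02+0.01j), 0.11+0.07j, (-0.18+0.22j)]] + [[-0.13+0.07j, (-0.12+0.03j), (-0.01-0.02j), (0.17+0.06j), 0.10-0.38j],[(-0.11+0.04j), -0.09+0.01j, -0.00-0.02j, 0.13+0.06j, (0.1-0.29j)],[-0.03+0.03j, -0.03+0.02j, -0.00-0.01j, (0.05+0j), (-0.01-0.12j)],[(0.04+0.01j), (0.03+0.02j), (-0+0.01j), (-0.03-0.04j), -0.09+0.07j],[(-0.02+0.11j), -0.04+0.08j, (-0.02-0.01j), 0.11-0.07j, (-0.18-0.22j)]] + [[-0.10+0.00j, -0.01+0.00j, (-0.05+0j), -0.32+0.00j, 0.10-0.00j], [(-0.01+0j), (-0+0j), -0.01+0.00j, -0.04+0.00j, 0.01-0.00j], [-0.01+0.00j, -0.00+0.00j, (-0.01+0j), -0.03+0.00j, 0.01-0.00j], [-0.07+0.00j, (-0+0j), -0.04+0.00j, (-0.22+0j), (0.07-0j)], [(-0.03+0j), -0.00+0.00j, (-0.01+0j), -0.09+0.00j, (0.03-0j)]]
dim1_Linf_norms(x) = [0.36, 0.29, 0.33, 0.24, 0.33]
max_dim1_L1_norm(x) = 1.0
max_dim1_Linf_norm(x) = 0.36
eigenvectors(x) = [[(0.01+0j), 0.45+0.00j, (0.66+0j), 0.66-0.00j, (-0.8+0j)],  [(0.39+0j), (-0.28+0j), 0.51-0.04j, 0.51+0.04j, -0.09+0.00j],  [(-0.9+0j), (-0.84+0j), (0.18+0.06j), 0.18-0.06j, (-0.08+0j)],  [(0.17+0j), (0.04+0j), (-0.15+0.12j), -0.15-0.12j, (-0.55+0j)],  [(0.11+0j), (0.12+0j), 0.29+0.39j, (0.29-0.39j), -0.23+0.00j]]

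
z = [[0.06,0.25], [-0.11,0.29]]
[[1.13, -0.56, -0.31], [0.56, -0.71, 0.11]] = z @ [[4.18, 0.34, -2.57], [3.5, -2.31, -0.61]]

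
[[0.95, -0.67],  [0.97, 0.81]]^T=[[0.95, 0.97], [-0.67, 0.81]]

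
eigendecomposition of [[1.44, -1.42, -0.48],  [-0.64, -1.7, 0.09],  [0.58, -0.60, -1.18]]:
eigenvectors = [[-0.95,-0.17,0.4], [0.18,0.03,0.85], [-0.24,-0.98,0.35]]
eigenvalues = [1.59, -1.06, -1.97]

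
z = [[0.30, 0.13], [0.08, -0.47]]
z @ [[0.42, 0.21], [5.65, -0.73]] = [[0.86, -0.03], [-2.62, 0.36]]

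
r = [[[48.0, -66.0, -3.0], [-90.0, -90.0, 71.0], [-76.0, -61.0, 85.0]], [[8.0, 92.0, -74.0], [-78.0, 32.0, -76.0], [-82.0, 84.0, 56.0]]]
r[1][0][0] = 8.0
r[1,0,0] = 8.0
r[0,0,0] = 48.0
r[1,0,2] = -74.0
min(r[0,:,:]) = -90.0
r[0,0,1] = -66.0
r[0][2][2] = 85.0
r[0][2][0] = -76.0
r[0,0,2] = -3.0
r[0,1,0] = -90.0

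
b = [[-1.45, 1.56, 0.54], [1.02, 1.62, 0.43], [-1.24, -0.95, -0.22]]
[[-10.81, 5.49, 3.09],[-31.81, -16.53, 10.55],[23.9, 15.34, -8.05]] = b@[[-8.90, -8.61, 2.93], [-10.19, -5.78, 4.55], [-14.48, 3.75, 0.45]]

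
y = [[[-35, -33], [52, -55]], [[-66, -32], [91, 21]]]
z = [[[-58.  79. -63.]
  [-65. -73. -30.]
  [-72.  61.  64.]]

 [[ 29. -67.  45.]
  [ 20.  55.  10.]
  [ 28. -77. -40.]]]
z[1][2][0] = 28.0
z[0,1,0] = -65.0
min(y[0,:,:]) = -55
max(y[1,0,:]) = -32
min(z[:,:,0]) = -72.0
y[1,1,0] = 91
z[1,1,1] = 55.0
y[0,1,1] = -55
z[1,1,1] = 55.0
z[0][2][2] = 64.0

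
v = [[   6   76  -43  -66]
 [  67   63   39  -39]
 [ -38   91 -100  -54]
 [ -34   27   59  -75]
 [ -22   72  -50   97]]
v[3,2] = 59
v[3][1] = 27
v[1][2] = 39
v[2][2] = -100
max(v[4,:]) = 97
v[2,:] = [-38, 91, -100, -54]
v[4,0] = -22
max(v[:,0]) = 67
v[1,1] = 63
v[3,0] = -34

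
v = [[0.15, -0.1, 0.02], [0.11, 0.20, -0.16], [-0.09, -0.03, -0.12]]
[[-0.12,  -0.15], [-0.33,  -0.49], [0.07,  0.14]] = v @ [[-1.25, -1.81], [-0.57, -1.11], [0.52, 0.43]]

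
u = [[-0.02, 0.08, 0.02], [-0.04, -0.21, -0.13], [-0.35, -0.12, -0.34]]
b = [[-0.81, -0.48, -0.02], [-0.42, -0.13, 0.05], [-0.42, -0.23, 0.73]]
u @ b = [[-0.03,-0.01,0.02], [0.18,0.08,-0.10], [0.48,0.26,-0.25]]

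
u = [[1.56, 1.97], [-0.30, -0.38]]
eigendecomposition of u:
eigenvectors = [[0.98,-0.78], [-0.19,0.62]]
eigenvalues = [1.18, -0.0]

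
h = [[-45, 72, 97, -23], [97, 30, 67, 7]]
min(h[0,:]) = -45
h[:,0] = [-45, 97]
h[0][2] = 97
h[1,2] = 67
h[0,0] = -45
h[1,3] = 7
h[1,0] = 97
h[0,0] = -45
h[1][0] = 97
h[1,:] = [97, 30, 67, 7]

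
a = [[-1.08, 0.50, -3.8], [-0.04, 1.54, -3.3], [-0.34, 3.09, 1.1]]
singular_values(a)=[5.29, 3.37, 0.77]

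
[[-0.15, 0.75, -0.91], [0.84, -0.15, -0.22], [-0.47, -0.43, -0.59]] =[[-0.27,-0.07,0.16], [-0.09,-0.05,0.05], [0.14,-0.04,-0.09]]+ [[0.12, 0.82, -1.07], [0.93, -0.10, -0.27], [-0.61, -0.39, -0.50]]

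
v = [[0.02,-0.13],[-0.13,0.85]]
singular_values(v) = [0.87, 0.0]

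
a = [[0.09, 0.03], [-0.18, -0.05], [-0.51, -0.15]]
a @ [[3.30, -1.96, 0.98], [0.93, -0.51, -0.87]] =[[0.32, -0.19, 0.06], [-0.64, 0.38, -0.13], [-1.82, 1.08, -0.37]]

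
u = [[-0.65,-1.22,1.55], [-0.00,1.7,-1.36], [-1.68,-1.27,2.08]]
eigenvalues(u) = [(2.39+0j), (0.37+0.24j), (0.37-0.24j)]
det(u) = 0.46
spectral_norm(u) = 4.05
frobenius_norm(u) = 4.22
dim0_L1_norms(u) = [2.33, 4.19, 4.99]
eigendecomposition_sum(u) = [[-0.87+0.00j, -1.35+0.00j, (1.57+0j)],  [1.31+0.00j, (2.05+0j), (-2.38+0j)],  [(-0.67+0j), -1.04+0.00j, 1.21+0.00j]] + [[0.11+0.38j, 0.07+0.13j, -0.01-0.25j], [(-0.66+0.78j), (-0.17+0.32j), (0.51-0.38j)], [-0.50+0.88j, -0.11+0.35j, 0.43-0.46j]] + [[(0.11-0.38j), 0.07-0.13j, (-0.01+0.25j)], [(-0.66-0.78j), -0.17-0.32j, 0.51+0.38j], [(-0.5-0.88j), -0.11-0.35j, (0.43+0.46j)]]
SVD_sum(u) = [[-0.78, -1.20, 1.50], [0.74, 1.14, -1.42], [-1.08, -1.67, 2.07]] + [[0.09, -0.07, -0.0],[-0.76, 0.54, 0.04],[-0.59, 0.42, 0.03]] + [[0.04, 0.05, 0.06],[0.02, 0.02, 0.03],[-0.02, -0.02, -0.02]]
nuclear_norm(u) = 5.33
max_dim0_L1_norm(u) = 4.99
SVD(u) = [[-0.51, 0.1, -0.85], [0.49, -0.79, -0.38], [-0.71, -0.61, 0.36]] @ diag([4.051509213796989, 1.1792184506552739, 0.09704089937900169]) @ [[0.38, 0.58, -0.72], [0.81, -0.58, -0.04], [-0.44, -0.57, -0.69]]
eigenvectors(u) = [[(-0.51+0j), (0.15-0.22j), 0.15+0.22j], [0.77+0.00j, 0.68+0.00j, 0.68-0.00j], [(-0.39+0j), (0.67-0.12j), 0.67+0.12j]]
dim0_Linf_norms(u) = [1.68, 1.7, 2.08]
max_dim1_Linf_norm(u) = 2.08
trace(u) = 3.13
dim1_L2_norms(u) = [2.08, 2.18, 2.96]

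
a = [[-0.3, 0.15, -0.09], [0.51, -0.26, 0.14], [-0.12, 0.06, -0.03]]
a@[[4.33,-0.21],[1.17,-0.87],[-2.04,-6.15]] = [[-0.94, 0.49],[1.62, -0.74],[-0.39, 0.16]]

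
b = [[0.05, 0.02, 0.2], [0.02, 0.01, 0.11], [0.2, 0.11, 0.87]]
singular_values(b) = [0.93, 0.01, 0.01]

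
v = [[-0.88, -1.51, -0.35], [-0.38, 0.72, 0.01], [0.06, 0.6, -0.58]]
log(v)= [[0.19+2.70j, 0.01+2.25j, (0.32+0.11j)], [0.04+0.52j, (0.05+0.48j), 0.09-0.13j], [-0.20+0.18j, (-0-0.9j), (-0.46+3.1j)]]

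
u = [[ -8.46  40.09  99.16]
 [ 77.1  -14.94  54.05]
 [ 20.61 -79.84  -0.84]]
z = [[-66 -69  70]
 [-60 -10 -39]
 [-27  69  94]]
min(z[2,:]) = -27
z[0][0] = -66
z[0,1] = -69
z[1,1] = -10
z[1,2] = -39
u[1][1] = -14.94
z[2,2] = 94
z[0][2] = 70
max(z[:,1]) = 69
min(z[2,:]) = -27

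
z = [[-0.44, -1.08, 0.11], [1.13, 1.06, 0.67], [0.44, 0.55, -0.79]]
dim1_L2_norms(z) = [1.17, 1.69, 1.06]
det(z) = -0.73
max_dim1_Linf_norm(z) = 1.13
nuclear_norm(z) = 3.42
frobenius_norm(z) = 2.31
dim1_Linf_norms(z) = [1.08, 1.13, 0.79]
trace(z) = -0.17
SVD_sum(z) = [[-0.68, -0.86, -0.12], [0.99, 1.24, 0.18], [0.38, 0.47, 0.07]] + [[0.03, -0.06, 0.29], [0.05, -0.11, 0.51], [-0.07, 0.18, -0.83]] + [[0.21, -0.16, -0.05], [0.1, -0.07, -0.02], [0.13, -0.1, -0.03]]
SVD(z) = [[-0.54, 0.28, -0.79], [0.79, 0.51, -0.35], [0.3, -0.81, -0.5]] @ diag([2.0342594163273033, 1.0406725681950169, 0.34711559009944515]) @ [[0.62,0.78,0.11], [0.09,-0.21,0.97], [-0.78,0.59,0.2]]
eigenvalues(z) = [(0.43+0.73j), (0.43-0.73j), (-1.02+0j)]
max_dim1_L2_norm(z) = 1.69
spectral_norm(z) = 2.03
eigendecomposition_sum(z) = [[(-0.2+0.58j), (-0.48+0.22j), -0.13+0.25j], [(0.57-0.34j), (0.55+0.16j), 0.28-0.12j], [(0.16-0.04j), 0.12+0.08j, 0.08-0.01j]] + [[(-0.2-0.58j),(-0.48-0.22j),(-0.13-0.25j)], [(0.57+0.34j),0.55-0.16j,0.28+0.12j], [0.16+0.04j,(0.12-0.08j),(0.08+0.01j)]] + [[(-0.04-0j), -0.12-0.00j, 0.37-0.00j], [(-0.01-0j), (-0.03-0j), (0.1-0j)], [(0.11+0j), 0.31+0.00j, (-0.94+0j)]]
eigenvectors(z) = [[(-0.51+0.44j), -0.51-0.44j, (-0.36+0j)], [(0.72+0j), (0.72-0j), (-0.1+0j)], [(0.17+0.05j), 0.17-0.05j, (0.93+0j)]]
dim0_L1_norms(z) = [2.01, 2.69, 1.57]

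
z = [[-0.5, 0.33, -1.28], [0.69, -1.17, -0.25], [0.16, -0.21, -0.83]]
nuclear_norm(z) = 3.19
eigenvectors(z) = [[(-0.8+0j), 0.19+0.35j, (0.19-0.35j)], [-0.60+0.00j, 0.83+0.00j, 0.83-0.00j], [-0.00+0.00j, 0.38+0.13j, (0.38-0.13j)]]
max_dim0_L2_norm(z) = 1.55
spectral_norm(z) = 1.58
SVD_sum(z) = [[-0.49, 0.45, -1.24], [0.14, -0.13, 0.35], [-0.21, 0.19, -0.54]] + [[0.05, -0.08, -0.05], [0.59, -1.02, -0.6], [0.27, -0.47, -0.28]] + [[-0.05, -0.04, 0.01], [-0.04, -0.03, 0.01], [0.10, 0.07, -0.02]]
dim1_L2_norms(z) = [1.41, 1.38, 0.87]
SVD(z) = [[0.89, 0.07, -0.45], [-0.25, 0.91, -0.34], [0.38, 0.42, 0.82]] @ diag([1.5832995003623174, 1.4612540767479545, 0.14594250696736155]) @ [[-0.35,0.32,-0.88], [0.45,-0.77,-0.46], [0.82,0.55,-0.13]]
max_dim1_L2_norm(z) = 1.41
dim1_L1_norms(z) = [2.11, 2.11, 1.2]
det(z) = -0.34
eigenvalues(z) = [(-0.26+0j), (-1.12+0.25j), (-1.12-0.25j)]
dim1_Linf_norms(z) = [1.28, 1.17, 0.83]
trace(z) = -2.50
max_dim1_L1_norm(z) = 2.11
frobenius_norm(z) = 2.16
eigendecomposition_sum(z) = [[(-0.15-0j), (-0.14+0j), 0.39-0.00j], [-0.11-0.00j, -0.11+0.00j, 0.30-0.00j], [-0.00-0.00j, -0.00+0.00j, 0.00-0.00j]] + [[(-0.18+0.32j),(0.24-0.42j),(-0.84+0.31j)], [(0.4+0.64j),(-0.53-0.86j),-0.27+1.83j], [0.08+0.35j,(-0.1-0.47j),(-0.42+0.79j)]] + [[(-0.18-0.32j), (0.24+0.42j), (-0.84-0.31j)], [0.40-0.64j, (-0.53+0.86j), (-0.27-1.83j)], [(0.08-0.35j), -0.10+0.47j, (-0.42-0.79j)]]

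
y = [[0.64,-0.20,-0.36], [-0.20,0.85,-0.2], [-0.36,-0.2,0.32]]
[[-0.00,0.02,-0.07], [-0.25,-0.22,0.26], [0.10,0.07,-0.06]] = y @ [[0.05,0.03,0.03],[-0.23,-0.22,0.33],[0.22,0.12,0.06]]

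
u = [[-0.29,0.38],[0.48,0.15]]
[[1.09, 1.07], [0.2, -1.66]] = u @ [[-0.39, -3.51],[2.57, 0.14]]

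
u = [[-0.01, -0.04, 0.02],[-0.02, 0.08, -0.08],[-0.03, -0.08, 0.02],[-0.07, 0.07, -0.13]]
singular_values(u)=[0.21, 0.08, 0.0]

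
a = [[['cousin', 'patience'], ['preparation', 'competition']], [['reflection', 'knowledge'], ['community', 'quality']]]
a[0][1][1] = 'competition'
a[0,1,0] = 'preparation'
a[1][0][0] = 'reflection'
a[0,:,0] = ['cousin', 'preparation']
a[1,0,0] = 'reflection'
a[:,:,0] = [['cousin', 'preparation'], ['reflection', 'community']]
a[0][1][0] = 'preparation'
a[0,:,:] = [['cousin', 'patience'], ['preparation', 'competition']]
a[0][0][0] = 'cousin'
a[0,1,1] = 'competition'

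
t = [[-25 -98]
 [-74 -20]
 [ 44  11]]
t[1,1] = -20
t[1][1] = -20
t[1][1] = -20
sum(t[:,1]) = -107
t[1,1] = -20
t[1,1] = -20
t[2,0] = 44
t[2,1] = 11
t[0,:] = [-25, -98]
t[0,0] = -25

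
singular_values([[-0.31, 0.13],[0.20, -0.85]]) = [0.9, 0.26]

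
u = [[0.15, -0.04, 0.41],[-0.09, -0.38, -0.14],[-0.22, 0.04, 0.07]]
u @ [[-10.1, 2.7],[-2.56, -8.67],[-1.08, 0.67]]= [[-1.86, 1.03], [2.03, 2.96], [2.04, -0.89]]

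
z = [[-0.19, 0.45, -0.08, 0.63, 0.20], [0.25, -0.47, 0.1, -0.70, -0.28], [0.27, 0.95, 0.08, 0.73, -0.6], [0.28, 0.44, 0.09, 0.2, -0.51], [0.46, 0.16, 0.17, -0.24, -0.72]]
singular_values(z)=[1.76, 1.32, 0.01, 0.0, 0.0]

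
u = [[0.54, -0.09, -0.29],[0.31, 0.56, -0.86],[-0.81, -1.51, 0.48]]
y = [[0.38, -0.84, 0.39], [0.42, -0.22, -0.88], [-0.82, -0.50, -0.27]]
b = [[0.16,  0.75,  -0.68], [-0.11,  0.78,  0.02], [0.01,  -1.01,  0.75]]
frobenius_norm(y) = 1.73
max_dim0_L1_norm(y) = 1.62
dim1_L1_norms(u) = [0.92, 1.73, 2.8]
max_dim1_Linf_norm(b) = 1.01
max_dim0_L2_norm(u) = 1.61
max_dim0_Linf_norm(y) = 0.88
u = b + y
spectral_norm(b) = 1.73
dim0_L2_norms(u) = [1.02, 1.61, 1.03]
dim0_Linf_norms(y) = [0.82, 0.84, 0.88]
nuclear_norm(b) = 2.33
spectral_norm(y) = 1.00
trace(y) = -0.11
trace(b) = 1.69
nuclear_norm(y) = 3.00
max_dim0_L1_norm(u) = 2.16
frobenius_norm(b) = 1.80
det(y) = -1.00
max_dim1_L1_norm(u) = 2.8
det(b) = 0.09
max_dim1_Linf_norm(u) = 1.51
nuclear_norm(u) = 3.13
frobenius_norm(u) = 2.17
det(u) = -0.60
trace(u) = 1.58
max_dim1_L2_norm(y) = 1.0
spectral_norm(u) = 2.01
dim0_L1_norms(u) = [1.66, 2.16, 1.63]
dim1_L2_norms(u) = [0.62, 1.07, 1.78]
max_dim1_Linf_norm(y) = 0.88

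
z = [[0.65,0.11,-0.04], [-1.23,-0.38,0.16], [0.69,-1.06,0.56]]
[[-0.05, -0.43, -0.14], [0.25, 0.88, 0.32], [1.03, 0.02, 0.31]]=z @ [[0.08, -0.62, -0.15],[-0.95, 0.13, -0.24],[-0.05, 1.04, 0.29]]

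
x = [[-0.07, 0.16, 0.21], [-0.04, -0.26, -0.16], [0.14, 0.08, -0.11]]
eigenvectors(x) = [[0.69, -0.73, -0.33], [-0.46, 0.61, 0.80], [0.56, 0.3, -0.49]]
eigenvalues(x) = [-0.01, -0.29, -0.15]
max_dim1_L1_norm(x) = 0.46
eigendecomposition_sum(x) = [[-0.01,  -0.00,  -0.0],[0.0,  0.0,  0.0],[-0.00,  -0.00,  -0.0]] + [[-0.13, 0.08, 0.22], [0.11, -0.07, -0.19], [0.05, -0.03, -0.09]] + [[0.06, 0.08, -0.01], [-0.15, -0.19, 0.03], [0.09, 0.12, -0.02]]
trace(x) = -0.44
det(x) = -0.00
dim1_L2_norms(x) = [0.27, 0.31, 0.2]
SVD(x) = [[-0.66, -0.33, 0.67], [0.75, -0.36, 0.56], [0.06, 0.87, 0.48]] @ diag([0.39770367640836074, 0.22209438497589185, 0.002422794554680837]) @ [[0.06,  -0.74,  -0.67], [0.72,  0.50,  -0.49], [-0.69,  0.45,  -0.57]]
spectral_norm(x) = 0.40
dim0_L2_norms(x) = [0.16, 0.32, 0.29]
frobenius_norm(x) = 0.46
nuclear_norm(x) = 0.62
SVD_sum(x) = [[-0.02, 0.20, 0.18], [0.02, -0.22, -0.2], [0.0, -0.02, -0.01]] + [[-0.05, -0.04, 0.04],  [-0.06, -0.04, 0.04],  [0.14, 0.10, -0.09]] + [[-0.0, 0.0, -0.0], [-0.00, 0.0, -0.0], [-0.0, 0.00, -0.0]]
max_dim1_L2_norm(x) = 0.31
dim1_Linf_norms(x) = [0.21, 0.26, 0.14]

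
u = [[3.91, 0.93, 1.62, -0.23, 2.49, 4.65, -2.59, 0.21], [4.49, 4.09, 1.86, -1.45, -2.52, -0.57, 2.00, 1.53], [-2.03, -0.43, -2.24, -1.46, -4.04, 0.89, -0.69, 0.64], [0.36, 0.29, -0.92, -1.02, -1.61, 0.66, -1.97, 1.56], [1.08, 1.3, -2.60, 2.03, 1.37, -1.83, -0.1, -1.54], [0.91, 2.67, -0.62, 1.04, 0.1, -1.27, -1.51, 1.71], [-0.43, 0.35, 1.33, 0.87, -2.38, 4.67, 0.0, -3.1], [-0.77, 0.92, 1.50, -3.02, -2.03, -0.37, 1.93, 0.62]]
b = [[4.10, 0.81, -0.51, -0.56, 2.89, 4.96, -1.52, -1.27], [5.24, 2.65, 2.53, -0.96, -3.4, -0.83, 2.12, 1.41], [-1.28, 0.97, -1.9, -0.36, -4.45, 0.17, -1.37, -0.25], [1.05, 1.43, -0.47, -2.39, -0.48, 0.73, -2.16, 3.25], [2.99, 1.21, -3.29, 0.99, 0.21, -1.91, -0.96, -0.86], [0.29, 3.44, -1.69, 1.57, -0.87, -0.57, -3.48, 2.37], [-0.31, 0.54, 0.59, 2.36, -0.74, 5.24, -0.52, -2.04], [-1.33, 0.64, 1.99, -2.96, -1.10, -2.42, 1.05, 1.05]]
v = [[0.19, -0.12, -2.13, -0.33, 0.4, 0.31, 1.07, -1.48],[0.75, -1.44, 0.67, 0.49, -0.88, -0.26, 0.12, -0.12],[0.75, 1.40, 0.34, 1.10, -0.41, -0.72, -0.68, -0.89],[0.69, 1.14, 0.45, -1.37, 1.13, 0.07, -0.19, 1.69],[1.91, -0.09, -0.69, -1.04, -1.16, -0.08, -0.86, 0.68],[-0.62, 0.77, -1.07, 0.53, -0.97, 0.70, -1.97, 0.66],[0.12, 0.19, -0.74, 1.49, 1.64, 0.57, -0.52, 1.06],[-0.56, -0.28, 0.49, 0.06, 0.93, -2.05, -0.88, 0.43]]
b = v + u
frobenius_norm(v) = 7.49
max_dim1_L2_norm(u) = 7.45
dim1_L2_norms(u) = [7.31, 7.45, 5.43, 3.38, 4.62, 4.03, 6.32, 4.6]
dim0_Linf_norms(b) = [5.24, 3.44, 3.29, 2.96, 4.45, 5.24, 3.48, 3.25]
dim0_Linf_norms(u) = [4.49, 4.09, 2.6, 3.02, 4.04, 4.67, 2.59, 3.1]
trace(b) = 2.63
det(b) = -18743.90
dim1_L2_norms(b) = [7.41, 7.78, 5.3, 5.01, 5.25, 6.0, 6.22, 4.92]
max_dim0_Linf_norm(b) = 5.24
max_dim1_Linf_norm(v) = 2.13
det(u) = 13584.41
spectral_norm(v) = 3.69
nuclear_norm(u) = 37.63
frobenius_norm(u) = 15.76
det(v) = -13.02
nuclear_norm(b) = 41.74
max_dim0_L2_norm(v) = 2.87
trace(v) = -2.83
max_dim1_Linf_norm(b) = 5.24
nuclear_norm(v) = 19.30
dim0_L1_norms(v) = [5.59, 5.43, 6.58, 6.41, 7.52, 4.76, 6.29, 7.01]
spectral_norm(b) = 9.48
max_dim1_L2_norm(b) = 7.78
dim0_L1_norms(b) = [16.59, 11.69, 12.97, 12.15, 14.14, 16.83, 13.18, 12.5]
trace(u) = 5.46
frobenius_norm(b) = 17.18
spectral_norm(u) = 8.61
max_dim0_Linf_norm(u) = 4.67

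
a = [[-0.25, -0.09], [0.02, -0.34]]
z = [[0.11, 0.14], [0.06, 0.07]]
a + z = [[-0.14, 0.05], [0.08, -0.27]]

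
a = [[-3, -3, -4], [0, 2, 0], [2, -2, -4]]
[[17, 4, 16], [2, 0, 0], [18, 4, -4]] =a@[[0, 0, -4], [1, 0, 0], [-5, -1, -1]]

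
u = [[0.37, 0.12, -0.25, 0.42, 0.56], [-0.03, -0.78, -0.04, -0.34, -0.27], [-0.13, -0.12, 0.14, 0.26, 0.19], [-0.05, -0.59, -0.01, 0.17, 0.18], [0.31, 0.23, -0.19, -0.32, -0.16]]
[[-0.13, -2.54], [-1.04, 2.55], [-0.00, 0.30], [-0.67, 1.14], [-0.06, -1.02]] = u@[[-2.77, -1.60],  [1.55, -2.51],  [-0.58, 1.49],  [-2.45, 0.12],  [2.85, -2.37]]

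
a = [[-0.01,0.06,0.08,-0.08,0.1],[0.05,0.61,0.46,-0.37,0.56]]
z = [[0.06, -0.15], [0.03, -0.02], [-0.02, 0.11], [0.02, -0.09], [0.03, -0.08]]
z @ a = [[-0.01, -0.09, -0.06, 0.05, -0.08], [-0.0, -0.01, -0.01, 0.0, -0.01], [0.01, 0.07, 0.05, -0.04, 0.06], [-0.0, -0.05, -0.04, 0.03, -0.05], [-0.0, -0.05, -0.03, 0.03, -0.04]]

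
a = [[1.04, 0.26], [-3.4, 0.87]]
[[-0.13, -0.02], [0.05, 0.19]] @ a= [[-0.07, -0.05], [-0.59, 0.18]]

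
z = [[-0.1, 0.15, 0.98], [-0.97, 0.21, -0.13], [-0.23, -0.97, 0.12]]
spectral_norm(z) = 1.01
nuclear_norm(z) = 3.00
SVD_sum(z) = [[0.12, 0.19, 0.04], [-0.19, -0.3, -0.06], [-0.48, -0.76, -0.14]] + [[-0.25, 0.15, 0.04], [-0.77, 0.47, 0.12], [0.24, -0.15, -0.04]] + [[0.03, -0.19, 0.9], [-0.01, 0.04, -0.20], [0.01, -0.06, 0.30]]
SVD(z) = [[0.23,0.29,0.93], [-0.36,0.91,-0.2], [-0.91,-0.28,0.31]] @ diag([1.005437552995467, 1.0005343208980815, 0.9955030887604025]) @ [[0.53,0.83,0.16], [-0.85,0.51,0.13], [0.03,-0.20,0.98]]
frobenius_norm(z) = 1.73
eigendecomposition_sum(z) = [[(-0.15+0.37j), (0.22+0.25j), (0.35-0j)], [-0.34+0.02j, (-0.11+0.26j), 0.13+0.27j], [(-0.25-0.25j), -0.29+0.10j, -0.12+0.29j]] + [[-0.15-0.37j, 0.22-0.25j, (0.35+0j)], [-0.34-0.02j, (-0.11-0.26j), (0.13-0.27j)], [(-0.25+0.25j), (-0.29-0.1j), (-0.12-0.29j)]] + [[0.20-0.00j, -0.30+0.00j, 0.27+0.00j], [-0.30+0.00j, (0.43-0j), (-0.39-0j)], [0.27-0.00j, (-0.4+0j), 0.36+0.00j]]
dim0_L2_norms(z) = [1.0, 1.0, 1.0]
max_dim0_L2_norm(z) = 1.0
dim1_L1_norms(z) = [1.23, 1.31, 1.32]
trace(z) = 0.23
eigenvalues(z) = [(-0.38+0.93j), (-0.38-0.93j), (1+0j)]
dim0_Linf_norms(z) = [0.97, 0.97, 0.98]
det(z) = 1.00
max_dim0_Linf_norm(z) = 0.98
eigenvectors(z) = [[-0.63+0.00j, -0.63-0.00j, (0.45+0j)], [-0.23-0.48j, -0.23+0.48j, -0.66+0.00j], [0.22-0.52j, 0.22+0.52j, (0.61+0j)]]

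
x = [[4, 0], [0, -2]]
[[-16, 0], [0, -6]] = x @[[-4, 0], [0, 3]]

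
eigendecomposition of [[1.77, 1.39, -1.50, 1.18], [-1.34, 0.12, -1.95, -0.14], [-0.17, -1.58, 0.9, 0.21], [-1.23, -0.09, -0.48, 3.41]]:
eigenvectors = [[(0.1+0j), (0.77+0j), (0.77-0j), (0.15+0j)], [-0.80+0.00j, (-0.18+0.33j), (-0.18-0.33j), -0.30+0.00j], [(-0.59+0j), (-0.11-0.23j), (-0.11+0.23j), 0.29+0.00j], [-0.05+0.00j, (0.31+0.32j), 0.31-0.32j, (0.89+0j)]]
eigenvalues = [(-1.18+0j), (2.15+1.53j), (2.15-1.53j), (3.08+0j)]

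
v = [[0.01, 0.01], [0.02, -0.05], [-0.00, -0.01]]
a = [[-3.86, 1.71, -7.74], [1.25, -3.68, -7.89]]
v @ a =[[-0.03,  -0.02,  -0.16], [-0.14,  0.22,  0.24], [-0.01,  0.04,  0.08]]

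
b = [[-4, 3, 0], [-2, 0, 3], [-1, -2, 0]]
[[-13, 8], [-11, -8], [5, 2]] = b @ [[1, -2], [-3, 0], [-3, -4]]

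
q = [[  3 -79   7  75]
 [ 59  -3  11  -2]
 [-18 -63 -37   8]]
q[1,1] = -3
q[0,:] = [3, -79, 7, 75]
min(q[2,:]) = -63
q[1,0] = 59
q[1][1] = -3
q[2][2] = -37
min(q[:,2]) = -37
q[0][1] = -79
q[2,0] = -18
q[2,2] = -37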